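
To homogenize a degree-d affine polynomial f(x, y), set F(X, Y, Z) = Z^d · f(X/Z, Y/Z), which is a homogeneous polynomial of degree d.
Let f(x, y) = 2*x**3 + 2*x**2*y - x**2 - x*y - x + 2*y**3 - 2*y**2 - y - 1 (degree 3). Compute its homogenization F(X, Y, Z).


F(X, Y, Z) = 2*X**3 + 2*X**2*Y - X**2*Z - X*Y*Z - X*Z**2 + 2*Y**3 - 2*Y**2*Z - Y*Z**2 - Z**3

deg(f) = 3.
Substitute x = X/Z, y = Y/Z into f, then multiply by Z^3.
  monomial 2·x^3·y^0 ↦ 2·X^3·Y^0·Z^0.
  monomial 2·x^2·y^1 ↦ 2·X^2·Y^1·Z^0.
  monomial -1·x^2·y^0 ↦ -1·X^2·Y^0·Z^1.
  monomial -1·x^1·y^1 ↦ -1·X^1·Y^1·Z^1.
  monomial -1·x^1·y^0 ↦ -1·X^1·Y^0·Z^2.
  monomial 2·x^0·y^3 ↦ 2·X^0·Y^3·Z^0.
  monomial -2·x^0·y^2 ↦ -2·X^0·Y^2·Z^1.
  monomial -1·x^0·y^1 ↦ -1·X^0·Y^1·Z^2.
  monomial -1·x^0·y^0 ↦ -1·X^0·Y^0·Z^3.
Collecting: F(X, Y, Z) = 2*X**3 + 2*X**2*Y - X**2*Z - X*Y*Z - X*Z**2 + 2*Y**3 - 2*Y**2*Z - Y*Z**2 - Z**3.


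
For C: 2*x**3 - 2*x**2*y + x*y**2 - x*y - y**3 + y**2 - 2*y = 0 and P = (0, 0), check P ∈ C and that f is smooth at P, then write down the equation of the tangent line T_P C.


Tangent line at P: -2*y = 0.

Step 1: f(0, 0) = 0, so P lies on C.
Step 2: partial derivatives
  f_x(x, y) = 6*x**2 - 4*x*y + y**2 - y, f_y(x, y) = -2*x**2 + 2*x*y - x - 3*y**2 + 2*y - 2.
  f_x(P) = 0, f_y(P) = -2 (gradient nonzero, so P is smooth).
Step 3: tangent line at P: 0·(x − 0) + -2·(y − 0) = 0.
Expanding: -2*y = 0.


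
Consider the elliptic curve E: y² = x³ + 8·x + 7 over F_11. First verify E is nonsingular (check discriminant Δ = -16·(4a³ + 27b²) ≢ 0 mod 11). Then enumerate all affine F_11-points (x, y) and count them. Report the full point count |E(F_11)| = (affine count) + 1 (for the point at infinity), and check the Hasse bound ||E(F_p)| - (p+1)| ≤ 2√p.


Affine points = {(1, 4), (1, 7), (2, 3), (2, 8), (3, 5), (3, 6), (4, 2), (4, 9), (8, 0), (9, 4), (9, 7), (10, 3), (10, 8)}; affine count = 13; |E(F_11)| = 14.

Discriminant check: Δ ∝ 4a³ + 27b² = 4·8³ + 27·7² = 4·512 + 27·49 ≡ 5 (mod 11). Nonzero ⇒ E is nonsingular.
For each x ∈ F_11, compute rhs = x³ + 8·x + 7 mod 11, then count y ∈ F_11 with y² ≡ rhs.
  x = 0: rhs = 7, matching y values: none (0 points).
  x = 1: rhs = 5, matching y values: 4, 7 (2 points).
  x = 2: rhs = 9, matching y values: 3, 8 (2 points).
  x = 3: rhs = 3, matching y values: 5, 6 (2 points).
  x = 4: rhs = 4, matching y values: 2, 9 (2 points).
  x = 5: rhs = 7, matching y values: none (0 points).
  x = 6: rhs = 7, matching y values: none (0 points).
  x = 7: rhs = 10, matching y values: none (0 points).
  x = 8: rhs = 0, matching y values: 0 (1 points).
  x = 9: rhs = 5, matching y values: 4, 7 (2 points).
  x = 10: rhs = 9, matching y values: 3, 8 (2 points).
Total affine count: 13.
Full point count |E(F_11)| = 13 + 1 = 14.
Hasse bound: |14 − (11+1)| = |2| = 2 ≤ 2√11 ≈ 6.6332 ✓.


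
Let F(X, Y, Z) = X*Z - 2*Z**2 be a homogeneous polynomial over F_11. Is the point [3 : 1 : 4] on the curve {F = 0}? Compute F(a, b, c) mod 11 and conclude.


F(3,1,4) ≡ 2 (mod 11); P is NOT on the curve.

Evaluate F(3, 1, 4) term-by-term (mod 11).
  X*Z ↦ 1·3·1·4 = 12
  -2*Z**2 ↦ -2·1·1·16 = -32
Sum: F(3, 1, 4) = (12) + (-32) = -20.
Reducing mod 11: -20 ≡ 2 (mod 11).
Since F(a, b, c) ≡ 2 ≠ 0 (mod 11), P does NOT lie on the curve.


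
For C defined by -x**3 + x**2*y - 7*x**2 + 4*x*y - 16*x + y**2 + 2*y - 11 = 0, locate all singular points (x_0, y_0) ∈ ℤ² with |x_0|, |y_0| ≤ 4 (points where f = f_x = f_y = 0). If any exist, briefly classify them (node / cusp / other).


Singular points: {(-2, 1)}; classification: cusp.

Compute partial derivatives:
  f_x = -3*x**2 + 2*x*y - 14*x + 4*y - 16.
  f_y = x**2 + 4*x + 2*y + 2.
Scan x_0 ∈ {−4, ..., 4}. For each x_0, f_y(x_0, y) is a polynomial in y; find its integer roots y ∈ {−4, ..., 4}, then test f_x and f at those candidates.
  x = -4: f_y(-4, y) = 2*y + 2; vanishes at y ∈ {-1}. (-4, -1): f_x = -4 ≠ 0.
  x = -3: f_y(-3, y) = 2*y - 1; no integer root y with |y| ≤ 4.
  x = -2: f_y(-2, y) = 2*y - 2; vanishes at y ∈ {1}. (-2, 1): f_x = 0, f = 0 — SINGULAR.
  x = -1: f_y(-1, y) = 2*y - 1; no integer root y with |y| ≤ 4.
  x = 0: f_y(0, y) = 2*y + 2; vanishes at y ∈ {-1}. (0, -1): f_x = -20 ≠ 0.
  x = 1: f_y(1, y) = 2*y + 7; no integer root y with |y| ≤ 4.
  x = 2: f_y(2, y) = 2*y + 14; no integer root y with |y| ≤ 4.
  x = 3: f_y(3, y) = 2*y + 23; no integer root y with |y| ≤ 4.
  x = 4: f_y(4, y) = 2*y + 34; no integer root y with |y| ≤ 4.
Only singular point on the grid: (-2, 1).
Classify: substitute x = -2 + u, y = 1 + v and expand: f = -u**3 + u**2*v + v**2.
No constant or linear terms (consistent with a singular point). Quadratic part: v**2. Cubic part: -u**3 + u**2*v.
The quadratic part v**2 is a perfect square, so there is a single (double) tangent line v = 0, i.e. y = 1. Restricting the cubic part to that line (v = 0) leaves -u**3 ≠ 0, so f is not divisible by v and the branch is v² ≈ u**3 to lowest order — this is a cusp.
Classification: cusp.


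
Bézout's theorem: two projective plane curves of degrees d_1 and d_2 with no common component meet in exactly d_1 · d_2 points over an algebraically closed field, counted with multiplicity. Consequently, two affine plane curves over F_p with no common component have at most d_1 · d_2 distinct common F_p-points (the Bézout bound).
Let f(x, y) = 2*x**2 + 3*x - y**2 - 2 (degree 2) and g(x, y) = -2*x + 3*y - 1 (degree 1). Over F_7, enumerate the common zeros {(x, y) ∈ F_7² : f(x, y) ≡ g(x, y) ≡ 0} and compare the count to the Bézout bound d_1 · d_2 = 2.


Common zeros: {(6, 2)}; count = 1; Bézout bound = 2.

deg(f) = 2, deg(g) = 1, so Bézout bound = 2.
Scan x ∈ F_7. For each x, list the y ∈ F_7 with f(x, y) ≡ 0 and those with g(x, y) ≡ 0 (mod 7); the common zeros in that column are the intersection.
  x = 0: f ≡ 0 at y ∈ ∅; g ≡ 0 at y ∈ {5}; common: ∅.
  x = 1: f ≡ 0 at y ∈ ∅; g ≡ 0 at y ∈ {1}; common: ∅.
  x = 2: f ≡ 0 at y ∈ ∅; g ≡ 0 at y ∈ {4}; common: ∅.
  x = 3: f ≡ 0 at y ∈ {2, 5}; g ≡ 0 at y ∈ {0}; common: ∅.
  x = 4: f ≡ 0 at y ∈ {0}; g ≡ 0 at y ∈ {3}; common: ∅.
  x = 5: f ≡ 0 at y ∈ {0}; g ≡ 0 at y ∈ {6}; common: ∅.
  x = 6: f ≡ 0 at y ∈ {2, 5}; g ≡ 0 at y ∈ {2}; common: {2}.
Collecting: common zeros = {(6, 2)}, so the count is 1.
Comparison with the Bézout bound: 1 ≤ 2 = deg(f)·deg(g), as expected for curves with no common component (the affine F_7-count falls short of the bound because intersections may lie at infinity, over extension fields, or carry multiplicity).


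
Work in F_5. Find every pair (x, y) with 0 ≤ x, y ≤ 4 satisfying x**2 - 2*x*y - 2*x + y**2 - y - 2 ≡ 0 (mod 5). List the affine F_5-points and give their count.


Affine F_5-points: {(0, 2), (0, 4), (1, 1), (1, 2), (3, 1)}; count = 5.

For each of the 25 pairs (x, y) ∈ F_5², evaluate f(x, y) mod 5. Record the zeros.
  x = 0: [0↦3, 1↦3, 2↦0, 3↦4, 4↦0]  zeros at y ∈ {2, 4}
  x = 1: [0↦2, 1↦0, 2↦0, 3↦2, 4↦1]  zeros at y ∈ {1, 2}
  x = 2: [0↦3, 1↦4, 2↦2, 3↦2, 4↦4]  zeros at y ∈ ∅
  x = 3: [0↦1, 1↦0, 2↦1, 3↦4, 4↦4]  zeros at y ∈ {1}
  x = 4: [0↦1, 1↦3, 2↦2, 3↦3, 4↦1]  zeros at y ∈ ∅
Collecting zeros: affine points = {(0, 2), (0, 4), (1, 1), (1, 2), (3, 1)}.
Total count |C(F_5)_aff| = 5.


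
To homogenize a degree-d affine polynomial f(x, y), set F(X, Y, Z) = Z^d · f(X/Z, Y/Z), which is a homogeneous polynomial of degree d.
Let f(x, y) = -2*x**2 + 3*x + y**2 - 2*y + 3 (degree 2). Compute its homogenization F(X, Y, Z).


F(X, Y, Z) = -2*X**2 + 3*X*Z + Y**2 - 2*Y*Z + 3*Z**2

deg(f) = 2.
Substitute x = X/Z, y = Y/Z into f, then multiply by Z^2.
  monomial -2·x^2·y^0 ↦ -2·X^2·Y^0·Z^0.
  monomial 3·x^1·y^0 ↦ 3·X^1·Y^0·Z^1.
  monomial 1·x^0·y^2 ↦ 1·X^0·Y^2·Z^0.
  monomial -2·x^0·y^1 ↦ -2·X^0·Y^1·Z^1.
  monomial 3·x^0·y^0 ↦ 3·X^0·Y^0·Z^2.
Collecting: F(X, Y, Z) = -2*X**2 + 3*X*Z + Y**2 - 2*Y*Z + 3*Z**2.


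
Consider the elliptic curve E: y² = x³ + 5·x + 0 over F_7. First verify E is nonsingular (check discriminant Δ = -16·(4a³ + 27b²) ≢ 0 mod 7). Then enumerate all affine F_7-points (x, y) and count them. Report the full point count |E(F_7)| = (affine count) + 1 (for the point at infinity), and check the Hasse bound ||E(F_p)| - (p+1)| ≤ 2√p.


Affine points = {(0, 0), (2, 2), (2, 5), (3, 0), (4, 0), (6, 1), (6, 6)}; affine count = 7; |E(F_7)| = 8.

Discriminant check: Δ ∝ 4a³ + 27b² = 4·5³ + 27·0² = 4·125 + 27·0 ≡ 3 (mod 7). Nonzero ⇒ E is nonsingular.
For each x ∈ F_7, compute rhs = x³ + 5·x + 0 mod 7, then count y ∈ F_7 with y² ≡ rhs.
  x = 0: rhs = 0, matching y values: 0 (1 points).
  x = 1: rhs = 6, matching y values: none (0 points).
  x = 2: rhs = 4, matching y values: 2, 5 (2 points).
  x = 3: rhs = 0, matching y values: 0 (1 points).
  x = 4: rhs = 0, matching y values: 0 (1 points).
  x = 5: rhs = 3, matching y values: none (0 points).
  x = 6: rhs = 1, matching y values: 1, 6 (2 points).
Total affine count: 7.
Full point count |E(F_7)| = 7 + 1 = 8.
Hasse bound: |8 − (7+1)| = |0| = 0 ≤ 2√7 ≈ 5.2915 ✓.


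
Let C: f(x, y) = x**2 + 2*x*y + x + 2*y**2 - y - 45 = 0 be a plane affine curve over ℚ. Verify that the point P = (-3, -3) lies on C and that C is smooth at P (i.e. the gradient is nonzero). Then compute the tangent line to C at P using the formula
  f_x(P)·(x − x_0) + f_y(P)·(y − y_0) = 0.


Tangent line at P: -11*x - 19*y - 90 = 0.

Step 1: f(-3, -3) = 0, so P lies on C.
Step 2: partial derivatives
  f_x(x, y) = 2*x + 2*y + 1, f_y(x, y) = 2*x + 4*y - 1.
  f_x(P) = -11, f_y(P) = -19 (gradient nonzero, so P is smooth).
Step 3: tangent line at P: -11·(x − -3) + -19·(y − -3) = 0.
Expanding: -11*x - 19*y - 90 = 0.


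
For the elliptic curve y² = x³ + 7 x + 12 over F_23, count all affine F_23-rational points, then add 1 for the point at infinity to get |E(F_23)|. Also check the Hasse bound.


Affine points = {(0, 9), (0, 14), (4, 9), (4, 14), (7, 6), (7, 17), (10, 1), (10, 22), (13, 0), (14, 5), (14, 18), (18, 6), (18, 17), (19, 9), (19, 14), (21, 6), (21, 17), (22, 2), (22, 21)}; affine count = 19; |E(F_23)| = 20.

Discriminant check: Δ ∝ 4a³ + 27b² = 4·7³ + 27·12² = 4·343 + 27·144 ≡ 16 (mod 23). Nonzero ⇒ E is nonsingular.
For each x ∈ F_23, compute rhs = x³ + 7·x + 12 mod 23, then count y ∈ F_23 with y² ≡ rhs.
  x = 0: rhs = 12, matching y values: 9, 14 (2 points).
  x = 1: rhs = 20, matching y values: none (0 points).
  x = 2: rhs = 11, matching y values: none (0 points).
  x = 3: rhs = 14, matching y values: none (0 points).
  x = 4: rhs = 12, matching y values: 9, 14 (2 points).
  x = 5: rhs = 11, matching y values: none (0 points).
  x = 6: rhs = 17, matching y values: none (0 points).
  x = 7: rhs = 13, matching y values: 6, 17 (2 points).
  x = 8: rhs = 5, matching y values: none (0 points).
  x = 9: rhs = 22, matching y values: none (0 points).
  x = 10: rhs = 1, matching y values: 1, 22 (2 points).
  x = 11: rhs = 17, matching y values: none (0 points).
  x = 12: rhs = 7, matching y values: none (0 points).
  x = 13: rhs = 0, matching y values: 0 (1 points).
  x = 14: rhs = 2, matching y values: 5, 18 (2 points).
  x = 15: rhs = 19, matching y values: none (0 points).
  x = 16: rhs = 11, matching y values: none (0 points).
  x = 17: rhs = 7, matching y values: none (0 points).
  x = 18: rhs = 13, matching y values: 6, 17 (2 points).
  x = 19: rhs = 12, matching y values: 9, 14 (2 points).
  x = 20: rhs = 10, matching y values: none (0 points).
  x = 21: rhs = 13, matching y values: 6, 17 (2 points).
  x = 22: rhs = 4, matching y values: 2, 21 (2 points).
Total affine count: 19.
Full point count |E(F_23)| = 19 + 1 = 20.
Hasse bound: |20 − (23+1)| = |-4| = 4 ≤ 2√23 ≈ 9.5917 ✓.


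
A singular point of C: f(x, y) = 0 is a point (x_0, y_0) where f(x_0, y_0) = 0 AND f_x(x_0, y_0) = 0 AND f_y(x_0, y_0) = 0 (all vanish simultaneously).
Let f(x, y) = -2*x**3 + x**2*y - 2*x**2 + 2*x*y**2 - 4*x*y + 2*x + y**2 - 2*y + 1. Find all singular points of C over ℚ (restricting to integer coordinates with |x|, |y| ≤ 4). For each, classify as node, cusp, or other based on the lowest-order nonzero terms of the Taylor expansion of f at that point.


Singular points: {(0, 1)}; classification: node.

Compute partial derivatives:
  f_x = -6*x**2 + 2*x*y - 4*x + 2*y**2 - 4*y + 2.
  f_y = x**2 + 4*x*y - 4*x + 2*y - 2.
Scan x_0 ∈ {−4, ..., 4}. For each x_0, f_y(x_0, y) is a polynomial in y; find its integer roots y ∈ {−4, ..., 4}, then test f_x and f at those candidates.
  x = -4: f_y(-4, y) = 30 - 14*y; no integer root y with |y| ≤ 4.
  x = -3: f_y(-3, y) = 19 - 10*y; no integer root y with |y| ≤ 4.
  x = -2: f_y(-2, y) = 10 - 6*y; no integer root y with |y| ≤ 4.
  x = -1: f_y(-1, y) = 3 - 2*y; no integer root y with |y| ≤ 4.
  x = 0: f_y(0, y) = 2*y - 2; vanishes at y ∈ {1}. (0, 1): f_x = 0, f = 0 — SINGULAR.
  x = 1: f_y(1, y) = 6*y - 5; no integer root y with |y| ≤ 4.
  x = 2: f_y(2, y) = 10*y - 6; no integer root y with |y| ≤ 4.
  x = 3: f_y(3, y) = 14*y - 5; no integer root y with |y| ≤ 4.
  x = 4: f_y(4, y) = 18*y - 2; no integer root y with |y| ≤ 4.
Only singular point on the grid: (0, 1).
Classify: substitute x = 0 + u, y = 1 + v and expand: f = -2*u**3 + u**2*v - u**2 + 2*u*v**2 + v**2.
No constant or linear terms (consistent with a singular point). Quadratic part: -u**2 + v**2. Cubic part: -2*u**3 + u**2*v + 2*u*v**2.
The quadratic part v**2 - u**2 = (v − u)(v + u) splits into two distinct linear factors, so there are two distinct tangent lines y − 1 = ±(x − 0) — this is a node (ordinary double point).
Classification: node.


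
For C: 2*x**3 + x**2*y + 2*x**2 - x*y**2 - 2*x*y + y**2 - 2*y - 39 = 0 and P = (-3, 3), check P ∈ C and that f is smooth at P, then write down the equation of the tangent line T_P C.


Tangent line at P: 9*x + 37*y - 84 = 0.

Step 1: f(-3, 3) = 0, so P lies on C.
Step 2: partial derivatives
  f_x(x, y) = 6*x**2 + 2*x*y + 4*x - y**2 - 2*y, f_y(x, y) = x**2 - 2*x*y - 2*x + 2*y - 2.
  f_x(P) = 9, f_y(P) = 37 (gradient nonzero, so P is smooth).
Step 3: tangent line at P: 9·(x − -3) + 37·(y − 3) = 0.
Expanding: 9*x + 37*y - 84 = 0.


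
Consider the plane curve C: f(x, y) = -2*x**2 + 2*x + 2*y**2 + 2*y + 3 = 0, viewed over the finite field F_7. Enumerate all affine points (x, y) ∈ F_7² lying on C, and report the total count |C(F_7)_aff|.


Affine F_7-points: {(0, 1), (0, 5), (1, 1), (1, 5), (4, 0), (4, 6)}; count = 6.

For each of the 49 pairs (x, y) ∈ F_7², evaluate f(x, y) mod 7. Record the zeros.
  x = 0: [0↦3, 1↦0, 2↦1, 3↦6, 4↦1, 5↦0, 6↦3]  zeros at y ∈ {1, 5}
  x = 1: [0↦3, 1↦0, 2↦1, 3↦6, 4↦1, 5↦0, 6↦3]  zeros at y ∈ {1, 5}
  x = 2: [0↦6, 1↦3, 2↦4, 3↦2, 4↦4, 5↦3, 6↦6]  zeros at y ∈ ∅
  x = 3: [0↦5, 1↦2, 2↦3, 3↦1, 4↦3, 5↦2, 6↦5]  zeros at y ∈ ∅
  x = 4: [0↦0, 1↦4, 2↦5, 3↦3, 4↦5, 5↦4, 6↦0]  zeros at y ∈ {0, 6}
  x = 5: [0↦5, 1↦2, 2↦3, 3↦1, 4↦3, 5↦2, 6↦5]  zeros at y ∈ ∅
  x = 6: [0↦6, 1↦3, 2↦4, 3↦2, 4↦4, 5↦3, 6↦6]  zeros at y ∈ ∅
Collecting zeros: affine points = {(0, 1), (0, 5), (1, 1), (1, 5), (4, 0), (4, 6)}.
Total count |C(F_7)_aff| = 6.


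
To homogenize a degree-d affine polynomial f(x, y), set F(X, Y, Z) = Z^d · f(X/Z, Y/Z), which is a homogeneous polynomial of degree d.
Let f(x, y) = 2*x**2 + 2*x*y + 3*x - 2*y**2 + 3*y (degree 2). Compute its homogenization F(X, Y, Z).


F(X, Y, Z) = 2*X**2 + 2*X*Y + 3*X*Z - 2*Y**2 + 3*Y*Z

deg(f) = 2.
Substitute x = X/Z, y = Y/Z into f, then multiply by Z^2.
  monomial 2·x^2·y^0 ↦ 2·X^2·Y^0·Z^0.
  monomial 2·x^1·y^1 ↦ 2·X^1·Y^1·Z^0.
  monomial 3·x^1·y^0 ↦ 3·X^1·Y^0·Z^1.
  monomial -2·x^0·y^2 ↦ -2·X^0·Y^2·Z^0.
  monomial 3·x^0·y^1 ↦ 3·X^0·Y^1·Z^1.
Collecting: F(X, Y, Z) = 2*X**2 + 2*X*Y + 3*X*Z - 2*Y**2 + 3*Y*Z.


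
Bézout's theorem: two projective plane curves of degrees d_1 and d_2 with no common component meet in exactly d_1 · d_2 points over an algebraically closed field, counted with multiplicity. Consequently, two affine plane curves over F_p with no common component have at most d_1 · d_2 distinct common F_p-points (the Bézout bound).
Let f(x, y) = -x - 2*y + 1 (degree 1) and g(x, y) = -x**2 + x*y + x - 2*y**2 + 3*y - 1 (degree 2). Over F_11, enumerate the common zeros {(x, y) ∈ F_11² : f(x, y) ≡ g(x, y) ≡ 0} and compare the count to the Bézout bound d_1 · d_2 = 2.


Common zeros: {(0, 6), (6, 3)}; count = 2; Bézout bound = 2.

deg(f) = 1, deg(g) = 2, so Bézout bound = 2.
Scan x ∈ F_11. For each x, list the y ∈ F_11 with f(x, y) ≡ 0 and those with g(x, y) ≡ 0 (mod 11); the common zeros in that column are the intersection.
  x = 0: f ≡ 0 at y ∈ {6}; g ≡ 0 at y ∈ {1, 6}; common: {6}.
  x = 1: f ≡ 0 at y ∈ {0}; g ≡ 0 at y ∈ ∅; common: ∅.
  x = 2: f ≡ 0 at y ∈ {5}; g ≡ 0 at y ∈ {1, 7}; common: ∅.
  x = 3: f ≡ 0 at y ∈ {10}; g ≡ 0 at y ∈ ∅; common: ∅.
  x = 4: f ≡ 0 at y ∈ {4}; g ≡ 0 at y ∈ {10}; common: ∅.
  x = 5: f ≡ 0 at y ∈ {9}; g ≡ 0 at y ∈ ∅; common: ∅.
  x = 6: f ≡ 0 at y ∈ {3}; g ≡ 0 at y ∈ {3, 7}; common: {3}.
  x = 7: f ≡ 0 at y ∈ {8}; g ≡ 0 at y ∈ {6, 10}; common: ∅.
  x = 8: f ≡ 0 at y ∈ {2}; g ≡ 0 at y ∈ ∅; common: ∅.
  x = 9: f ≡ 0 at y ∈ {7}; g ≡ 0 at y ∈ {3}; common: ∅.
  x = 10: f ≡ 0 at y ∈ {1}; g ≡ 0 at y ∈ ∅; common: ∅.
Collecting: common zeros = {(0, 6), (6, 3)}, so the count is 2.
Comparison with the Bézout bound: 2 ≤ 2 = deg(f)·deg(g), as expected for curves with no common component (the bound is attained).


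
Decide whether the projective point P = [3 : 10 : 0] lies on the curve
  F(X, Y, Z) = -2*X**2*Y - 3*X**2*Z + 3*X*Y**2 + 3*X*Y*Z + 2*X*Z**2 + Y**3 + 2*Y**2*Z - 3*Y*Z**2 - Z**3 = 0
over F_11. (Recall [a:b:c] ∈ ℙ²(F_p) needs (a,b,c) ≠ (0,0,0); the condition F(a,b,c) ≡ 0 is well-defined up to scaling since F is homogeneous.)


F(3,10,0) ≡ 4 (mod 11); P is NOT on the curve.

Evaluate F(3, 10, 0) term-by-term (mod 11).
  -2*X**2*Y ↦ -2·9·10·1 = -180
  -3*X**2*Z ↦ -3·9·1·0 = 0
  3*X*Y**2 ↦ 3·3·100·1 = 900
  3*X*Y*Z ↦ 3·3·10·0 = 0
  2*X*Z**2 ↦ 2·3·1·0 = 0
  Y**3 ↦ 1·1·1000·1 = 1000
  2*Y**2*Z ↦ 2·1·100·0 = 0
  -3*Y*Z**2 ↦ -3·1·10·0 = 0
  -Z**3 ↦ -1·1·1·0 = 0
Sum: F(3, 10, 0) = (-180) + (0) + (900) + (0) + (0) + (1000) + (0) + (0) + (0) = 1720.
Reducing mod 11: 1720 ≡ 4 (mod 11).
Since F(a, b, c) ≡ 4 ≠ 0 (mod 11), P does NOT lie on the curve.


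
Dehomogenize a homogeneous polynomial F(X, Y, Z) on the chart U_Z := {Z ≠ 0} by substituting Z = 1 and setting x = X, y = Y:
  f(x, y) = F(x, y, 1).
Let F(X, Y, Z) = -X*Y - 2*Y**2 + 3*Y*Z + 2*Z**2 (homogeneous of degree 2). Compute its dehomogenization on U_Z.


f(x, y) = -x*y - 2*y**2 + 3*y + 2

On U_Z we set Z = 1. Each monomial c·X^i·Y^j·Z^k in F becomes c·x^i·y^j·1^k = c·x^i·y^j.
Substituting Z = 1: F(X, Y, 1) = -x*y - 2*y**2 + 3*y + 2.
Note: deg(f) ≤ deg(F) = 2; strict inequality happens when F is divisible by Z (lost terms).


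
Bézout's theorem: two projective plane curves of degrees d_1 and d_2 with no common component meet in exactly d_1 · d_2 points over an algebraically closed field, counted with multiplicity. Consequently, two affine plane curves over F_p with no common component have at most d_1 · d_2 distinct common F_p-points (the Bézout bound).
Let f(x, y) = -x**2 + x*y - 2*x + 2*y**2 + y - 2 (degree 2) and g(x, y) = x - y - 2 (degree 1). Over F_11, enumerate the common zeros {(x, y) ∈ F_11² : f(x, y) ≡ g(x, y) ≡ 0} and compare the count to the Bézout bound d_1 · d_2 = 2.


Common zeros: {(3, 1), (8, 6)}; count = 2; Bézout bound = 2.

deg(f) = 2, deg(g) = 1, so Bézout bound = 2.
Scan x ∈ F_11. For each x, list the y ∈ F_11 with f(x, y) ≡ 0 and those with g(x, y) ≡ 0 (mod 11); the common zeros in that column are the intersection.
  x = 0: f ≡ 0 at y ∈ ∅; g ≡ 0 at y ∈ {9}; common: ∅.
  x = 1: f ≡ 0 at y ∈ {5}; g ≡ 0 at y ∈ {10}; common: ∅.
  x = 2: f ≡ 0 at y ∈ {5, 10}; g ≡ 0 at y ∈ {0}; common: ∅.
  x = 3: f ≡ 0 at y ∈ {1, 8}; g ≡ 0 at y ∈ {1}; common: {1}.
  x = 4: f ≡ 0 at y ∈ ∅; g ≡ 0 at y ∈ {2}; common: ∅.
  x = 5: f ≡ 0 at y ∈ ∅; g ≡ 0 at y ∈ {3}; common: ∅.
  x = 6: f ≡ 0 at y ∈ {3, 10}; g ≡ 0 at y ∈ {4}; common: ∅.
  x = 7: f ≡ 0 at y ∈ {1, 6}; g ≡ 0 at y ∈ {5}; common: ∅.
  x = 8: f ≡ 0 at y ∈ {6}; g ≡ 0 at y ∈ {6}; common: {6}.
  x = 9: f ≡ 0 at y ∈ ∅; g ≡ 0 at y ∈ {7}; common: ∅.
  x = 10: f ≡ 0 at y ∈ ∅; g ≡ 0 at y ∈ {8}; common: ∅.
Collecting: common zeros = {(3, 1), (8, 6)}, so the count is 2.
Comparison with the Bézout bound: 2 ≤ 2 = deg(f)·deg(g), as expected for curves with no common component (the bound is attained).


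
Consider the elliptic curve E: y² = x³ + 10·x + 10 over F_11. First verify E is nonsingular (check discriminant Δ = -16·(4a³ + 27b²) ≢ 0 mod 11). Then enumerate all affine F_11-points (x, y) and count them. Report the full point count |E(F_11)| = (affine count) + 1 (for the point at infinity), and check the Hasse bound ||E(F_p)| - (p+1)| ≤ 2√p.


Affine points = {(2, 4), (2, 7), (3, 1), (3, 10), (4, 2), (4, 9), (5, 3), (5, 8), (6, 0), (7, 4), (7, 7), (9, 2), (9, 9)}; affine count = 13; |E(F_11)| = 14.

Discriminant check: Δ ∝ 4a³ + 27b² = 4·10³ + 27·10² = 4·1000 + 27·100 ≡ 1 (mod 11). Nonzero ⇒ E is nonsingular.
For each x ∈ F_11, compute rhs = x³ + 10·x + 10 mod 11, then count y ∈ F_11 with y² ≡ rhs.
  x = 0: rhs = 10, matching y values: none (0 points).
  x = 1: rhs = 10, matching y values: none (0 points).
  x = 2: rhs = 5, matching y values: 4, 7 (2 points).
  x = 3: rhs = 1, matching y values: 1, 10 (2 points).
  x = 4: rhs = 4, matching y values: 2, 9 (2 points).
  x = 5: rhs = 9, matching y values: 3, 8 (2 points).
  x = 6: rhs = 0, matching y values: 0 (1 points).
  x = 7: rhs = 5, matching y values: 4, 7 (2 points).
  x = 8: rhs = 8, matching y values: none (0 points).
  x = 9: rhs = 4, matching y values: 2, 9 (2 points).
  x = 10: rhs = 10, matching y values: none (0 points).
Total affine count: 13.
Full point count |E(F_11)| = 13 + 1 = 14.
Hasse bound: |14 − (11+1)| = |2| = 2 ≤ 2√11 ≈ 6.6332 ✓.


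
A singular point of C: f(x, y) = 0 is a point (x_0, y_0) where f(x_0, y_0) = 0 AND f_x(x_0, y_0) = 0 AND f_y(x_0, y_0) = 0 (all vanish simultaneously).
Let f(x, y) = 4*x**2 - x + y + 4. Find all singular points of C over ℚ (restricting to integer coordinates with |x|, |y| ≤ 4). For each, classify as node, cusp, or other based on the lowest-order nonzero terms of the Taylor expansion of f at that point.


No singular points in the scanned grid; C is smooth there.

Compute partial derivatives:
  f_x = 8*x - 1.
  f_y = 1.
f_y = 1 is a nonzero constant, so f_y never vanishes: no point (x, y) can satisfy f = f_x = f_y = 0. In particular no (x, y) ∈ {−4, ..., 4}² is singular; the curve is smooth.


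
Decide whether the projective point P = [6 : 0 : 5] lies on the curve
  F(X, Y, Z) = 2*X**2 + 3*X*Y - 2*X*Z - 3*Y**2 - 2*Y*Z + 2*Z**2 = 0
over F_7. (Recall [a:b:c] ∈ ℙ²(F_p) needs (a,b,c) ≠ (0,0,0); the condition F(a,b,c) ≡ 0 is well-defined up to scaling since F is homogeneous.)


F(6,0,5) ≡ 6 (mod 7); P is NOT on the curve.

Evaluate F(6, 0, 5) term-by-term (mod 7).
  2*X**2 ↦ 2·36·1·1 = 72
  3*X*Y ↦ 3·6·0·1 = 0
  -2*X*Z ↦ -2·6·1·5 = -60
  -3*Y**2 ↦ -3·1·0·1 = 0
  -2*Y*Z ↦ -2·1·0·5 = 0
  2*Z**2 ↦ 2·1·1·25 = 50
Sum: F(6, 0, 5) = (72) + (0) + (-60) + (0) + (0) + (50) = 62.
Reducing mod 7: 62 ≡ 6 (mod 7).
Since F(a, b, c) ≡ 6 ≠ 0 (mod 7), P does NOT lie on the curve.


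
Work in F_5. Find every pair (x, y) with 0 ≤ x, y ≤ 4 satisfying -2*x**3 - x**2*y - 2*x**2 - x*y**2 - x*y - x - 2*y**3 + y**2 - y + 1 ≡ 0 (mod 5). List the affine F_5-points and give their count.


Affine F_5-points: {(0, 4), (2, 0), (2, 1), (3, 3)}; count = 4.

For each of the 25 pairs (x, y) ∈ F_5², evaluate f(x, y) mod 5. Record the zeros.
  x = 0: [0↦1, 1↦4, 2↦2, 3↦3, 4↦0]  zeros at y ∈ {4}
  x = 1: [0↦1, 1↦1, 2↦4, 3↦3, 4↦1]  zeros at y ∈ ∅
  x = 2: [0↦0, 1↦0, 2↦1, 3↦1, 4↦3]  zeros at y ∈ {0, 1}
  x = 3: [0↦1, 1↦4, 2↦1, 3↦0, 4↦4]  zeros at y ∈ {3}
  x = 4: [0↦2, 1↦1, 2↦2, 3↦3, 4↦2]  zeros at y ∈ ∅
Collecting zeros: affine points = {(0, 4), (2, 0), (2, 1), (3, 3)}.
Total count |C(F_5)_aff| = 4.


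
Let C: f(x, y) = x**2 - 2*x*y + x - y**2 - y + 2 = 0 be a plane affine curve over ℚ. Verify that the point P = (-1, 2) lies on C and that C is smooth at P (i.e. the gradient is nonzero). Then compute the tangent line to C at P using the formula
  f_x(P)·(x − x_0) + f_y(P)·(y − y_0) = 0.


Tangent line at P: -5*x - 3*y + 1 = 0.

Step 1: f(-1, 2) = 0, so P lies on C.
Step 2: partial derivatives
  f_x(x, y) = 2*x - 2*y + 1, f_y(x, y) = -2*x - 2*y - 1.
  f_x(P) = -5, f_y(P) = -3 (gradient nonzero, so P is smooth).
Step 3: tangent line at P: -5·(x − -1) + -3·(y − 2) = 0.
Expanding: -5*x - 3*y + 1 = 0.


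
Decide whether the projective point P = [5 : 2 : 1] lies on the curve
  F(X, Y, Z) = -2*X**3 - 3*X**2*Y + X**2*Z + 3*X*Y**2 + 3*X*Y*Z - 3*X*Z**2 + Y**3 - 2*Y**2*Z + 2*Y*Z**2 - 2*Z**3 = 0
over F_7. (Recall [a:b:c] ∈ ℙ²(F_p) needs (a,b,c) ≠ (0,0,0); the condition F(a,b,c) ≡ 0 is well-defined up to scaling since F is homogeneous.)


F(5,2,1) ≡ 3 (mod 7); P is NOT on the curve.

Evaluate F(5, 2, 1) term-by-term (mod 7).
  -2*X**3 ↦ -2·125·1·1 = -250
  -3*X**2*Y ↦ -3·25·2·1 = -150
  X**2*Z ↦ 1·25·1·1 = 25
  3*X*Y**2 ↦ 3·5·4·1 = 60
  3*X*Y*Z ↦ 3·5·2·1 = 30
  -3*X*Z**2 ↦ -3·5·1·1 = -15
  Y**3 ↦ 1·1·8·1 = 8
  -2*Y**2*Z ↦ -2·1·4·1 = -8
  2*Y*Z**2 ↦ 2·1·2·1 = 4
  -2*Z**3 ↦ -2·1·1·1 = -2
Sum: F(5, 2, 1) = (-250) + (-150) + (25) + (60) + (30) + (-15) + (8) + (-8) + (4) + (-2) = -298.
Reducing mod 7: -298 ≡ 3 (mod 7).
Since F(a, b, c) ≡ 3 ≠ 0 (mod 7), P does NOT lie on the curve.


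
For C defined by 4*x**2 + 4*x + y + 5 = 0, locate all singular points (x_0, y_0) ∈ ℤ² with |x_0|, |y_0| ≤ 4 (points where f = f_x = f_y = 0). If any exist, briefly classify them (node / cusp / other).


No singular points in the scanned grid; C is smooth there.

Compute partial derivatives:
  f_x = 8*x + 4.
  f_y = 1.
f_y = 1 is a nonzero constant, so f_y never vanishes: no point (x, y) can satisfy f = f_x = f_y = 0. In particular no (x, y) ∈ {−4, ..., 4}² is singular; the curve is smooth.


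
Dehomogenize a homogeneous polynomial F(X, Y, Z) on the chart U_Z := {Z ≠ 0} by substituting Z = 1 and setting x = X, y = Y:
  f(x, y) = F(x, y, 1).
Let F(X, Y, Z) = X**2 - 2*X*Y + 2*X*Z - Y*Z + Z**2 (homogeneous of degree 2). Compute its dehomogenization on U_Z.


f(x, y) = x**2 - 2*x*y + 2*x - y + 1

On U_Z we set Z = 1. Each monomial c·X^i·Y^j·Z^k in F becomes c·x^i·y^j·1^k = c·x^i·y^j.
Substituting Z = 1: F(X, Y, 1) = x**2 - 2*x*y + 2*x - y + 1.
Note: deg(f) ≤ deg(F) = 2; strict inequality happens when F is divisible by Z (lost terms).


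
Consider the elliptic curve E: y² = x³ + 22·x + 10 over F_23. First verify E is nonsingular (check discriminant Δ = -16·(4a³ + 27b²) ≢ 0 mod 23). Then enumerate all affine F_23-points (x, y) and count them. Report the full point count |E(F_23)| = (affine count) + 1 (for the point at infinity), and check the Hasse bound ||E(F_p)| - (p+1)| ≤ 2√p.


Affine points = {(2, 4), (2, 19), (4, 1), (4, 22), (6, 6), (6, 17), (7, 1), (7, 22), (8, 10), (8, 13), (12, 1), (12, 22), (13, 3), (13, 20), (14, 7), (14, 16), (15, 9), (15, 14), (20, 3), (20, 20), (21, 2), (21, 21)}; affine count = 22; |E(F_23)| = 23.

Discriminant check: Δ ∝ 4a³ + 27b² = 4·22³ + 27·10² = 4·10648 + 27·100 ≡ 5 (mod 23). Nonzero ⇒ E is nonsingular.
For each x ∈ F_23, compute rhs = x³ + 22·x + 10 mod 23, then count y ∈ F_23 with y² ≡ rhs.
  x = 0: rhs = 10, matching y values: none (0 points).
  x = 1: rhs = 10, matching y values: none (0 points).
  x = 2: rhs = 16, matching y values: 4, 19 (2 points).
  x = 3: rhs = 11, matching y values: none (0 points).
  x = 4: rhs = 1, matching y values: 1, 22 (2 points).
  x = 5: rhs = 15, matching y values: none (0 points).
  x = 6: rhs = 13, matching y values: 6, 17 (2 points).
  x = 7: rhs = 1, matching y values: 1, 22 (2 points).
  x = 8: rhs = 8, matching y values: 10, 13 (2 points).
  x = 9: rhs = 17, matching y values: none (0 points).
  x = 10: rhs = 11, matching y values: none (0 points).
  x = 11: rhs = 19, matching y values: none (0 points).
  x = 12: rhs = 1, matching y values: 1, 22 (2 points).
  x = 13: rhs = 9, matching y values: 3, 20 (2 points).
  x = 14: rhs = 3, matching y values: 7, 16 (2 points).
  x = 15: rhs = 12, matching y values: 9, 14 (2 points).
  x = 16: rhs = 19, matching y values: none (0 points).
  x = 17: rhs = 7, matching y values: none (0 points).
  x = 18: rhs = 5, matching y values: none (0 points).
  x = 19: rhs = 19, matching y values: none (0 points).
  x = 20: rhs = 9, matching y values: 3, 20 (2 points).
  x = 21: rhs = 4, matching y values: 2, 21 (2 points).
  x = 22: rhs = 10, matching y values: none (0 points).
Total affine count: 22.
Full point count |E(F_23)| = 22 + 1 = 23.
Hasse bound: |23 − (23+1)| = |-1| = 1 ≤ 2√23 ≈ 9.5917 ✓.


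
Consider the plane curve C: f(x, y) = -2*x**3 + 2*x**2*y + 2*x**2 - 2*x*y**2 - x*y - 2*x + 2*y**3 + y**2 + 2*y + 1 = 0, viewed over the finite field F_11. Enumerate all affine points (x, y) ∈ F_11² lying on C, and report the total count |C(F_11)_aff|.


Affine F_11-points: {(0, 5), (2, 0), (2, 9), (3, 2), (4, 2), (4, 3), (4, 4), (5, 0), (7, 2), (7, 3), (7, 7)}; count = 11.

For each of the 121 pairs (x, y) ∈ F_11², evaluate f(x, y) mod 11. Record the zeros.
  x = 0: [0↦1, 1↦6, 2↦3, 3↦4, 4↦10, 5↦0, 6↦8, 7↦2, 8↦5, 9↦7, 10↦9]  zeros at y ∈ {5}
  x = 1: [0↦10, 1↦3, 2↦6, 3↦9, 4↦2, 5↦8, 6↦6, 7↦8, 8↦4, 9↦6, 10↦4]  zeros at y ∈ ∅
  x = 2: [0↦0, 1↦7, 2↦9, 3↦7, 4↦2, 5↦6, 6↦9, 7↦1, 8↦5, 9↦0, 10↦9]  zeros at y ∈ {0, 9}
  x = 3: [0↦3, 1↦6, 2↦0, 3↦8, 4↦9, 5↦4, 6↦5, 7↦2, 8↦7, 9↦10, 10↦1]  zeros at y ∈ {2}
  x = 4: [0↦7, 1↦10, 2↦0, 3↦0, 4↦0, 5↦1, 6↦4, 7↦10, 8↦9, 9↦2, 10↦1]  zeros at y ∈ {2, 3, 4}
  x = 5: [0↦0, 1↦7, 2↦8, 3↦4, 4↦7, 5↦7, 6↦5, 7↦2, 8↦10, 9↦8, 10↦8]  zeros at y ∈ {0}
  x = 6: [0↦3, 1↦7, 2↦1, 3↦8, 4↦7, 5↦10, 6↦7, 7↦10, 8↦9, 9↦5, 10↦10]  zeros at y ∈ ∅
  x = 7: [0↦4, 1↦9, 2↦0, 3↦0, 4↦10, 5↦9, 6↦9, 7↦0, 8↦5, 9↦3, 10↦6]  zeros at y ∈ {2, 3, 7}
  x = 8: [0↦2, 1↦1, 2↦4, 3↦1, 4↦4, 5↦3, 6↦10, 7↦4, 8↦8, 9↦1, 10↦6]  zeros at y ∈ ∅
  x = 9: [0↦7, 1↦4, 2↦1, 3↦10, 4↦10, 5↦2, 6↦9, 7↦10, 8↦6, 9↦9, 10↦9]  zeros at y ∈ ∅
  x = 10: [0↦7, 1↦6, 2↦1, 3↦4, 4↦5, 5↦5, 6↦5, 7↦6, 8↦9, 9↦4, 10↦3]  zeros at y ∈ ∅
Collecting zeros: affine points = {(0, 5), (2, 0), (2, 9), (3, 2), (4, 2), (4, 3), (4, 4), (5, 0), (7, 2), (7, 3), (7, 7)}.
Total count |C(F_11)_aff| = 11.


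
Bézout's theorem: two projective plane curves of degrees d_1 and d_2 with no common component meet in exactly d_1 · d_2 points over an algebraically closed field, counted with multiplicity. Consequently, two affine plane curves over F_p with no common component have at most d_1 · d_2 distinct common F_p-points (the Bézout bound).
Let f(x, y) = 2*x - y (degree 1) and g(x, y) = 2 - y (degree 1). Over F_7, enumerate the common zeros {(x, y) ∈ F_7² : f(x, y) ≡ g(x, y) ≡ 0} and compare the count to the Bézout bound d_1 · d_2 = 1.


Common zeros: {(1, 2)}; count = 1; Bézout bound = 1.

deg(f) = 1, deg(g) = 1, so Bézout bound = 1.
Scan x ∈ F_7. For each x, list the y ∈ F_7 with f(x, y) ≡ 0 and those with g(x, y) ≡ 0 (mod 7); the common zeros in that column are the intersection.
  x = 0: f ≡ 0 at y ∈ {0}; g ≡ 0 at y ∈ {2}; common: ∅.
  x = 1: f ≡ 0 at y ∈ {2}; g ≡ 0 at y ∈ {2}; common: {2}.
  x = 2: f ≡ 0 at y ∈ {4}; g ≡ 0 at y ∈ {2}; common: ∅.
  x = 3: f ≡ 0 at y ∈ {6}; g ≡ 0 at y ∈ {2}; common: ∅.
  x = 4: f ≡ 0 at y ∈ {1}; g ≡ 0 at y ∈ {2}; common: ∅.
  x = 5: f ≡ 0 at y ∈ {3}; g ≡ 0 at y ∈ {2}; common: ∅.
  x = 6: f ≡ 0 at y ∈ {5}; g ≡ 0 at y ∈ {2}; common: ∅.
Collecting: common zeros = {(1, 2)}, so the count is 1.
Comparison with the Bézout bound: 1 ≤ 1 = deg(f)·deg(g), as expected for curves with no common component (the bound is attained).


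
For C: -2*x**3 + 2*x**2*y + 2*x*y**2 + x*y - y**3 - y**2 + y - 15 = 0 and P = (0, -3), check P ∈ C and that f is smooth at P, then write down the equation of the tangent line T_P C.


Tangent line at P: 15*x - 20*y - 60 = 0.

Step 1: f(0, -3) = 0, so P lies on C.
Step 2: partial derivatives
  f_x(x, y) = -6*x**2 + 4*x*y + 2*y**2 + y, f_y(x, y) = 2*x**2 + 4*x*y + x - 3*y**2 - 2*y + 1.
  f_x(P) = 15, f_y(P) = -20 (gradient nonzero, so P is smooth).
Step 3: tangent line at P: 15·(x − 0) + -20·(y − -3) = 0.
Expanding: 15*x - 20*y - 60 = 0.


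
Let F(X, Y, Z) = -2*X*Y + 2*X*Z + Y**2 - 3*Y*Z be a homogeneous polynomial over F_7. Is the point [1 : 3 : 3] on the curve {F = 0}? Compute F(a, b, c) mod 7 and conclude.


F(1,3,3) ≡ 3 (mod 7); P is NOT on the curve.

Evaluate F(1, 3, 3) term-by-term (mod 7).
  -2*X*Y ↦ -2·1·3·1 = -6
  2*X*Z ↦ 2·1·1·3 = 6
  Y**2 ↦ 1·1·9·1 = 9
  -3*Y*Z ↦ -3·1·3·3 = -27
Sum: F(1, 3, 3) = (-6) + (6) + (9) + (-27) = -18.
Reducing mod 7: -18 ≡ 3 (mod 7).
Since F(a, b, c) ≡ 3 ≠ 0 (mod 7), P does NOT lie on the curve.


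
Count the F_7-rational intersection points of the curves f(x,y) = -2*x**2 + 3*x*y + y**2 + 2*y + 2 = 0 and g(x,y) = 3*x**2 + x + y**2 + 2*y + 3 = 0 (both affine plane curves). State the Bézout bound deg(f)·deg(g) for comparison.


Common zeros: {(1, 0), (4, 3)}; count = 2; Bézout bound = 4.

deg(f) = 2, deg(g) = 2, so Bézout bound = 4.
Scan x ∈ F_7. For each x, list the y ∈ F_7 with f(x, y) ≡ 0 and those with g(x, y) ≡ 0 (mod 7); the common zeros in that column are the intersection.
  x = 0: f ≡ 0 at y ∈ ∅; g ≡ 0 at y ∈ ∅; common: ∅.
  x = 1: f ≡ 0 at y ∈ {0, 2}; g ≡ 0 at y ∈ {0, 5}; common: {0}.
  x = 2: f ≡ 0 at y ∈ {2, 4}; g ≡ 0 at y ∈ ∅; common: ∅.
  x = 3: f ≡ 0 at y ∈ ∅; g ≡ 0 at y ∈ ∅; common: ∅.
  x = 4: f ≡ 0 at y ∈ {3, 4}; g ≡ 0 at y ∈ {2, 3}; common: {3}.
  x = 5: f ≡ 0 at y ∈ ∅; g ≡ 0 at y ∈ {2, 3}; common: ∅.
  x = 6: f ≡ 0 at y ∈ {0, 1}; g ≡ 0 at y ∈ ∅; common: ∅.
Collecting: common zeros = {(1, 0), (4, 3)}, so the count is 2.
Comparison with the Bézout bound: 2 ≤ 4 = deg(f)·deg(g), as expected for curves with no common component (the affine F_7-count falls short of the bound because intersections may lie at infinity, over extension fields, or carry multiplicity).


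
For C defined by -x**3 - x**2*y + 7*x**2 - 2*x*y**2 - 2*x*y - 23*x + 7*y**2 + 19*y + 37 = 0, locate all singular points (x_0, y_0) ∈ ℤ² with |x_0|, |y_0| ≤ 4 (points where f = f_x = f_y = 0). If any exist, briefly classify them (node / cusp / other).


Singular points: {(3, -2)}; classification: cusp.

Compute partial derivatives:
  f_x = -3*x**2 - 2*x*y + 14*x - 2*y**2 - 2*y - 23.
  f_y = -x**2 - 4*x*y - 2*x + 14*y + 19.
Scan x_0 ∈ {−4, ..., 4}. For each x_0, f_y(x_0, y) is a polynomial in y; find its integer roots y ∈ {−4, ..., 4}, then test f_x and f at those candidates.
  x = -4: f_y(-4, y) = 30*y + 11; no integer root y with |y| ≤ 4.
  x = -3: f_y(-3, y) = 26*y + 16; no integer root y with |y| ≤ 4.
  x = -2: f_y(-2, y) = 22*y + 19; no integer root y with |y| ≤ 4.
  x = -1: f_y(-1, y) = 18*y + 20; no integer root y with |y| ≤ 4.
  x = 0: f_y(0, y) = 14*y + 19; no integer root y with |y| ≤ 4.
  x = 1: f_y(1, y) = 10*y + 16; no integer root y with |y| ≤ 4.
  x = 2: f_y(2, y) = 6*y + 11; no integer root y with |y| ≤ 4.
  x = 3: f_y(3, y) = 2*y + 4; vanishes at y ∈ {-2}. (3, -2): f_x = 0, f = 0 — SINGULAR.
  x = 4: f_y(4, y) = -2*y - 5; no integer root y with |y| ≤ 4.
Only singular point on the grid: (3, -2).
Classify: substitute x = 3 + u, y = -2 + v and expand: f = -u**3 - u**2*v - 2*u*v**2 + v**2.
No constant or linear terms (consistent with a singular point). Quadratic part: v**2. Cubic part: -u**3 - u**2*v - 2*u*v**2.
The quadratic part v**2 is a perfect square, so there is a single (double) tangent line v = 0, i.e. y = -2. Restricting the cubic part to that line (v = 0) leaves -u**3 ≠ 0, so f is not divisible by v and the branch is v² ≈ u**3 to lowest order — this is a cusp.
Classification: cusp.


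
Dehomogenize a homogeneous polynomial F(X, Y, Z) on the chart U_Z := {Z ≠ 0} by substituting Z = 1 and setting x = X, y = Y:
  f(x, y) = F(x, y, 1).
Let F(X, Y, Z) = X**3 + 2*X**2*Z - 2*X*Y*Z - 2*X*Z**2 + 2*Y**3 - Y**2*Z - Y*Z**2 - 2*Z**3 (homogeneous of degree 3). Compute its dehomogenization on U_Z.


f(x, y) = x**3 + 2*x**2 - 2*x*y - 2*x + 2*y**3 - y**2 - y - 2

On U_Z we set Z = 1. Each monomial c·X^i·Y^j·Z^k in F becomes c·x^i·y^j·1^k = c·x^i·y^j.
Substituting Z = 1: F(X, Y, 1) = x**3 + 2*x**2 - 2*x*y - 2*x + 2*y**3 - y**2 - y - 2.
Note: deg(f) ≤ deg(F) = 3; strict inequality happens when F is divisible by Z (lost terms).


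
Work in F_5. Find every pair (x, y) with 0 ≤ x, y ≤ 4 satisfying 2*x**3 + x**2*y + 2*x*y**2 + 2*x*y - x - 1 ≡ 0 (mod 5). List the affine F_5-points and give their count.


Affine F_5-points: {(1, 0), (1, 1), (2, 1), (2, 2), (3, 0), (4, 1)}; count = 6.

For each of the 25 pairs (x, y) ∈ F_5², evaluate f(x, y) mod 5. Record the zeros.
  x = 0: [0↦4, 1↦4, 2↦4, 3↦4, 4↦4]  zeros at y ∈ ∅
  x = 1: [0↦0, 1↦0, 2↦4, 3↦2, 4↦4]  zeros at y ∈ {0, 1}
  x = 2: [0↦3, 1↦0, 2↦0, 3↦3, 4↦4]  zeros at y ∈ {1, 2}
  x = 3: [0↦0, 1↦1, 2↦4, 3↦4, 4↦1]  zeros at y ∈ {0}
  x = 4: [0↦3, 1↦0, 2↦3, 3↦2, 4↦2]  zeros at y ∈ {1}
Collecting zeros: affine points = {(1, 0), (1, 1), (2, 1), (2, 2), (3, 0), (4, 1)}.
Total count |C(F_5)_aff| = 6.


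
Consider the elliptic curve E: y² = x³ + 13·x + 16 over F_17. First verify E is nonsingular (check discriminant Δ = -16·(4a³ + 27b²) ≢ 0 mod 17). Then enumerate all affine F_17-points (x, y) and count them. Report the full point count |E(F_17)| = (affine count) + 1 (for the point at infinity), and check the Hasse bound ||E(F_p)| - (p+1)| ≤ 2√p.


Affine points = {(0, 4), (0, 13), (1, 8), (1, 9), (2, 4), (2, 13), (4, 8), (4, 9), (5, 6), (5, 11), (6, 2), (6, 15), (7, 5), (7, 12), (12, 8), (12, 9), (13, 6), (13, 11), (14, 1), (14, 16), (15, 4), (15, 13), (16, 6), (16, 11)}; affine count = 24; |E(F_17)| = 25.

Discriminant check: Δ ∝ 4a³ + 27b² = 4·13³ + 27·16² = 4·2197 + 27·256 ≡ 9 (mod 17). Nonzero ⇒ E is nonsingular.
For each x ∈ F_17, compute rhs = x³ + 13·x + 16 mod 17, then count y ∈ F_17 with y² ≡ rhs.
  x = 0: rhs = 16, matching y values: 4, 13 (2 points).
  x = 1: rhs = 13, matching y values: 8, 9 (2 points).
  x = 2: rhs = 16, matching y values: 4, 13 (2 points).
  x = 3: rhs = 14, matching y values: none (0 points).
  x = 4: rhs = 13, matching y values: 8, 9 (2 points).
  x = 5: rhs = 2, matching y values: 6, 11 (2 points).
  x = 6: rhs = 4, matching y values: 2, 15 (2 points).
  x = 7: rhs = 8, matching y values: 5, 12 (2 points).
  x = 8: rhs = 3, matching y values: none (0 points).
  x = 9: rhs = 12, matching y values: none (0 points).
  x = 10: rhs = 7, matching y values: none (0 points).
  x = 11: rhs = 11, matching y values: none (0 points).
  x = 12: rhs = 13, matching y values: 8, 9 (2 points).
  x = 13: rhs = 2, matching y values: 6, 11 (2 points).
  x = 14: rhs = 1, matching y values: 1, 16 (2 points).
  x = 15: rhs = 16, matching y values: 4, 13 (2 points).
  x = 16: rhs = 2, matching y values: 6, 11 (2 points).
Total affine count: 24.
Full point count |E(F_17)| = 24 + 1 = 25.
Hasse bound: |25 − (17+1)| = |7| = 7 ≤ 2√17 ≈ 8.2462 ✓.
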